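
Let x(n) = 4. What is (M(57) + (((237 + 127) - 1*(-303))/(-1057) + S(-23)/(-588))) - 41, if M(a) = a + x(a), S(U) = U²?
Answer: 1639853/88788 ≈ 18.469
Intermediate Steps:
M(a) = 4 + a (M(a) = a + 4 = 4 + a)
(M(57) + (((237 + 127) - 1*(-303))/(-1057) + S(-23)/(-588))) - 41 = ((4 + 57) + (((237 + 127) - 1*(-303))/(-1057) + (-23)²/(-588))) - 41 = (61 + ((364 + 303)*(-1/1057) + 529*(-1/588))) - 41 = (61 + (667*(-1/1057) - 529/588)) - 41 = (61 + (-667/1057 - 529/588)) - 41 = (61 - 135907/88788) - 41 = 5280161/88788 - 41 = 1639853/88788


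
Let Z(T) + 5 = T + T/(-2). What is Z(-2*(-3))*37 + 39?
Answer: -35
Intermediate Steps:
Z(T) = -5 + T/2 (Z(T) = -5 + (T + T/(-2)) = -5 + (T + T*(-½)) = -5 + (T - T/2) = -5 + T/2)
Z(-2*(-3))*37 + 39 = (-5 + (-2*(-3))/2)*37 + 39 = (-5 + (½)*6)*37 + 39 = (-5 + 3)*37 + 39 = -2*37 + 39 = -74 + 39 = -35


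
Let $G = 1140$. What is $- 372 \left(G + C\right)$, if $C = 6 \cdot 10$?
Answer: $-446400$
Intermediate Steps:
$C = 60$
$- 372 \left(G + C\right) = - 372 \left(1140 + 60\right) = \left(-372\right) 1200 = -446400$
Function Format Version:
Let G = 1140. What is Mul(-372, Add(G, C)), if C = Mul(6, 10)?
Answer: -446400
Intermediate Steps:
C = 60
Mul(-372, Add(G, C)) = Mul(-372, Add(1140, 60)) = Mul(-372, 1200) = -446400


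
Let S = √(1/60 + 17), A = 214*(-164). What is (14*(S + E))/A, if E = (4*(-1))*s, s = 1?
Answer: 7/4387 - 7*√15315/526440 ≈ -4.9914e-5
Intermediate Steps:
A = -35096
S = √15315/30 (S = √(1/60 + 17) = √(1021/60) = √15315/30 ≈ 4.1251)
E = -4 (E = (4*(-1))*1 = -4*1 = -4)
(14*(S + E))/A = (14*(√15315/30 - 4))/(-35096) = (14*(-4 + √15315/30))*(-1/35096) = (-56 + 7*√15315/15)*(-1/35096) = 7/4387 - 7*√15315/526440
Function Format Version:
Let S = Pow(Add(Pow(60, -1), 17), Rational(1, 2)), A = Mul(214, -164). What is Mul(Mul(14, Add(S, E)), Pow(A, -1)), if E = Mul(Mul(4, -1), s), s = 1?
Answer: Add(Rational(7, 4387), Mul(Rational(-7, 526440), Pow(15315, Rational(1, 2)))) ≈ -4.9914e-5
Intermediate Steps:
A = -35096
S = Mul(Rational(1, 30), Pow(15315, Rational(1, 2))) (S = Pow(Add(Rational(1, 60), 17), Rational(1, 2)) = Pow(Rational(1021, 60), Rational(1, 2)) = Mul(Rational(1, 30), Pow(15315, Rational(1, 2))) ≈ 4.1251)
E = -4 (E = Mul(Mul(4, -1), 1) = Mul(-4, 1) = -4)
Mul(Mul(14, Add(S, E)), Pow(A, -1)) = Mul(Mul(14, Add(Mul(Rational(1, 30), Pow(15315, Rational(1, 2))), -4)), Pow(-35096, -1)) = Mul(Mul(14, Add(-4, Mul(Rational(1, 30), Pow(15315, Rational(1, 2))))), Rational(-1, 35096)) = Mul(Add(-56, Mul(Rational(7, 15), Pow(15315, Rational(1, 2)))), Rational(-1, 35096)) = Add(Rational(7, 4387), Mul(Rational(-7, 526440), Pow(15315, Rational(1, 2))))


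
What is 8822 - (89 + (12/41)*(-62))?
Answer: 358797/41 ≈ 8751.1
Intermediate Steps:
8822 - (89 + (12/41)*(-62)) = 8822 - (89 - 744/41) = 8822 - 1*2905/41 = 8822 - 2905/41 = 358797/41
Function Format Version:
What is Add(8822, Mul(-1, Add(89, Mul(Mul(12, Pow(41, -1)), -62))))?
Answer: Rational(358797, 41) ≈ 8751.1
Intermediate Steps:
Add(8822, Mul(-1, Add(89, Mul(Mul(12, Pow(41, -1)), -62)))) = Add(8822, Mul(-1, Add(89, Mul(Mul(12, Rational(1, 41)), -62)))) = Add(8822, Mul(-1, Add(89, Mul(Rational(12, 41), -62)))) = Add(8822, Mul(-1, Add(89, Rational(-744, 41)))) = Add(8822, Mul(-1, Rational(2905, 41))) = Add(8822, Rational(-2905, 41)) = Rational(358797, 41)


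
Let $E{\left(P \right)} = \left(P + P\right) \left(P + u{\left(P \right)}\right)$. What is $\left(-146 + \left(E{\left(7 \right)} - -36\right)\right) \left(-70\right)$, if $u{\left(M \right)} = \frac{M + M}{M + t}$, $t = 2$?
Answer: $- \frac{6160}{9} \approx -684.44$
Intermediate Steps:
$u{\left(M \right)} = \frac{2 M}{2 + M}$ ($u{\left(M \right)} = \frac{M + M}{M + 2} = \frac{2 M}{2 + M}$)
$E{\left(P \right)} = 2 P \left(P + \frac{2 P}{2 + P}\right)$ ($E{\left(P \right)} = \left(P + P\right) \left(P + \frac{2 P}{2 + P}\right) = 2 P \left(P + \frac{2 P}{2 + P}\right)$)
$\left(-146 + \left(E{\left(7 \right)} - -36\right)\right) \left(-70\right) = \left(-146 - \left(-36 - \frac{2 \cdot 7^{2} \left(4 + 7\right)}{2 + 7}\right)\right) \left(-70\right) = \left(-146 + \left(2 \cdot 49 \cdot \frac{1}{9} \cdot 11 + 36\right)\right) \left(-70\right) = \left(-146 + \left(\frac{1078}{9} + 36\right)\right) \left(-70\right) = \left(-146 + \frac{1402}{9}\right) \left(-70\right) = \frac{88}{9} \left(-70\right) = - \frac{6160}{9}$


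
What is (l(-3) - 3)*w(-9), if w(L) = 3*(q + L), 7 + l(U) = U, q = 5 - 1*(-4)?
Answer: 0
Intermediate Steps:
q = 9 (q = 5 + 4 = 9)
l(U) = -7 + U
w(L) = 27 + 3*L (w(L) = 3*(9 + L) = 27 + 3*L)
(l(-3) - 3)*w(-9) = ((-7 - 3) - 3)*(27 + 3*(-9)) = (-10 - 3)*(27 - 27) = -13*0 = 0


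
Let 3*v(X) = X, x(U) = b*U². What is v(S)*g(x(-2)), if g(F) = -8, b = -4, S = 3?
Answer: -8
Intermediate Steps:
x(U) = -4*U²
v(X) = X/3
v(S)*g(x(-2)) = ((⅓)*3)*(-8) = 1*(-8) = -8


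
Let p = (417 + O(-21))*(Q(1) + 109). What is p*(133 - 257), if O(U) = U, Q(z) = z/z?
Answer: -5401440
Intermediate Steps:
Q(z) = 1
p = 43560 (p = (417 - 21)*(1 + 109) = 396*110 = 43560)
p*(133 - 257) = 43560*(133 - 257) = 43560*(-124) = -5401440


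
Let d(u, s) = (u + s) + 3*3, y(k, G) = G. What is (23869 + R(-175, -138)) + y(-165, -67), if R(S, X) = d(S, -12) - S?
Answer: 23799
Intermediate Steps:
d(u, s) = 9 + s + u (d(u, s) = (s + u) + 9 = 9 + s + u)
R(S, X) = -3 (R(S, X) = (9 - 12 + S) - S = (-3 + S) - S = -3)
(23869 + R(-175, -138)) + y(-165, -67) = (23869 - 3) - 67 = 23866 - 67 = 23799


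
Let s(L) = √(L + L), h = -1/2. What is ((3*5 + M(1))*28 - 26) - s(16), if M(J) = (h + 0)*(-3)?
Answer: 436 - 4*√2 ≈ 430.34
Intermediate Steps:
h = -½ (h = -1*½ = -½ ≈ -0.50000)
s(L) = √2*√L (s(L) = √(2*L) = √2*√L)
M(J) = 3/2 (M(J) = (-½ + 0)*(-3) = -½*(-3) = 3/2)
((3*5 + M(1))*28 - 26) - s(16) = ((3*5 + 3/2)*28 - 26) - √2*√16 = ((15 + 3/2)*28 - 26) - √2*4 = ((33/2)*28 - 26) - 4*√2 = (462 - 26) - 4*√2 = 436 - 4*√2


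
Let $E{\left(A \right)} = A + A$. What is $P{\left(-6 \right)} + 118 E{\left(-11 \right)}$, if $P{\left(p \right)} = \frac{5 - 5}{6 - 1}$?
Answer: $-2596$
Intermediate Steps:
$E{\left(A \right)} = 2 A$
$P{\left(p \right)} = 0$ ($P{\left(p \right)} = \frac{0}{5} = 0 \cdot \frac{1}{5} = 0$)
$P{\left(-6 \right)} + 118 E{\left(-11 \right)} = 0 + 118 \cdot 2 \left(-11\right) = 0 + 118 \left(-22\right) = 0 - 2596 = -2596$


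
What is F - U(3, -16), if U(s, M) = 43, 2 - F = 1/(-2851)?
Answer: -116890/2851 ≈ -41.000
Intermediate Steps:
F = 5703/2851 (F = 2 - 1/(-2851) = 2 - 1*(-1/2851) = 2 + 1/2851 = 5703/2851 ≈ 2.0004)
F - U(3, -16) = 5703/2851 - 1*43 = 5703/2851 - 43 = -116890/2851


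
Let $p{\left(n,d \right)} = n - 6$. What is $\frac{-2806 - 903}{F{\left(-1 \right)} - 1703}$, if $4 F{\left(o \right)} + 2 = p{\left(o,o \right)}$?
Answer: $\frac{14836}{6821} \approx 2.175$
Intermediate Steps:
$p{\left(n,d \right)} = -6 + n$
$F{\left(o \right)} = -2 + \frac{o}{4}$ ($F{\left(o \right)} = - \frac{1}{2} + \frac{-6 + o}{4} = - \frac{1}{2} + \left(- \frac{3}{2} + \frac{o}{4}\right) = -2 + \frac{o}{4}$)
$\frac{-2806 - 903}{F{\left(-1 \right)} - 1703} = \frac{-2806 - 903}{\left(-2 + \frac{1}{4} \left(-1\right)\right) - 1703} = - \frac{3709}{\left(-2 - \frac{1}{4}\right) - 1703} = - \frac{3709}{- \frac{9}{4} - 1703} = - \frac{3709}{- \frac{6821}{4}} = \left(-3709\right) \left(- \frac{4}{6821}\right) = \frac{14836}{6821}$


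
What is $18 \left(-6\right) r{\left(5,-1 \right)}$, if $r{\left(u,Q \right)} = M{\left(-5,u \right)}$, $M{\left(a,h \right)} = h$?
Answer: $-540$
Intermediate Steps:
$r{\left(u,Q \right)} = u$
$18 \left(-6\right) r{\left(5,-1 \right)} = 18 \left(-6\right) 5 = \left(-108\right) 5 = -540$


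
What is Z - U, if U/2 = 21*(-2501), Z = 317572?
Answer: 422614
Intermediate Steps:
U = -105042 (U = 2*(21*(-2501)) = 2*(-52521) = -105042)
Z - U = 317572 - 1*(-105042) = 317572 + 105042 = 422614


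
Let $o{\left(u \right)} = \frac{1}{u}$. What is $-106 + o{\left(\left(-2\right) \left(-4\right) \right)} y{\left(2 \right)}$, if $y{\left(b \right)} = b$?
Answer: $- \frac{423}{4} \approx -105.75$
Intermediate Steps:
$-106 + o{\left(\left(-2\right) \left(-4\right) \right)} y{\left(2 \right)} = -106 + \frac{1}{\left(-2\right) \left(-4\right)} 2 = -106 + \frac{1}{8} \cdot 2 = -106 + \frac{1}{4} = - \frac{423}{4}$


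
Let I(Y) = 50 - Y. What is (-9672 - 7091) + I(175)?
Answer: -16888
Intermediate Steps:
(-9672 - 7091) + I(175) = (-9672 - 7091) + (50 - 1*175) = -16763 + (50 - 175) = -16763 - 125 = -16888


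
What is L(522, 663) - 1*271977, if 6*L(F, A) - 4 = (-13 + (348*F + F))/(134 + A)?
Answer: -1300408661/4782 ≈ -2.7194e+5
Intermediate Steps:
L(F, A) = ⅔ + (-13 + 349*F)/(6*(134 + A)) (L(F, A) = ⅔ + ((-13 + (348*F + F))/(134 + A))/6 = ⅔ + ((-13 + 349*F)/(134 + A))/6 = ⅔ + (-13 + 349*F)/(6*(134 + A)))
L(522, 663) - 1*271977 = (523 + 4*663 + 349*522)/(6*(134 + 663)) - 1*271977 = (⅙)*(523 + 2652 + 182178)/797 - 271977 = (⅙)*(1/797)*185353 - 271977 = 185353/4782 - 271977 = -1300408661/4782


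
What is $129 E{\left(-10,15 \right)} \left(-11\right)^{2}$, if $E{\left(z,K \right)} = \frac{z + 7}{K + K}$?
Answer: $- \frac{15609}{10} \approx -1560.9$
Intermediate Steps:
$E{\left(z,K \right)} = \frac{7 + z}{2 K}$
$129 E{\left(-10,15 \right)} \left(-11\right)^{2} = 129 \frac{7 - 10}{2 \cdot 15} \left(-11\right)^{2} = 129 \cdot \frac{1}{2} \cdot \frac{1}{15} \left(-3\right) 121 = 129 \left(- \frac{1}{10}\right) 121 = \left(- \frac{129}{10}\right) 121 = - \frac{15609}{10}$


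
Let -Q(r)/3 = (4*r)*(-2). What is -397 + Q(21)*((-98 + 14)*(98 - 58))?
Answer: -1693837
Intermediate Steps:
Q(r) = 24*r (Q(r) = -3*4*r*(-2) = -(-24)*r = 24*r)
-397 + Q(21)*((-98 + 14)*(98 - 58)) = -397 + (24*21)*((-98 + 14)*(98 - 58)) = -397 + 504*(-84*40) = -397 + 504*(-3360) = -397 - 1693440 = -1693837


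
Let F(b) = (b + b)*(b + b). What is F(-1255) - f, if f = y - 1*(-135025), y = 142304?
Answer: 6022771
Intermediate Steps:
f = 277329 (f = 142304 - 1*(-135025) = 142304 + 135025 = 277329)
F(b) = 4*b² (F(b) = (2*b)*(2*b) = 4*b²)
F(-1255) - f = 4*(-1255)² - 1*277329 = 4*1575025 - 277329 = 6300100 - 277329 = 6022771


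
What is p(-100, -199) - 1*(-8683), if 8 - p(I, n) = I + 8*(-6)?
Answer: 8839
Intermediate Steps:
p(I, n) = 56 - I (p(I, n) = 8 - (I + 8*(-6)) = 8 - (I - 48) = 8 - (-48 + I) = 8 + (48 - I) = 56 - I)
p(-100, -199) - 1*(-8683) = (56 - 1*(-100)) - 1*(-8683) = (56 + 100) + 8683 = 156 + 8683 = 8839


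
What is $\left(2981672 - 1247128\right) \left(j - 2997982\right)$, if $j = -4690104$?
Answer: $-13335323442784$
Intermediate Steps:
$\left(2981672 - 1247128\right) \left(j - 2997982\right) = \left(2981672 - 1247128\right) \left(-4690104 - 2997982\right) = 1734544 \left(-7688086\right) = -13335323442784$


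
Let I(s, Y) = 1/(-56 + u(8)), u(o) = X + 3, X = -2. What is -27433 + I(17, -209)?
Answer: -1508816/55 ≈ -27433.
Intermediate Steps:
u(o) = 1 (u(o) = -2 + 3 = 1)
I(s, Y) = -1/55 (I(s, Y) = 1/(-56 + 1) = 1/(-55) = -1/55)
-27433 + I(17, -209) = -27433 - 1/55 = -1508816/55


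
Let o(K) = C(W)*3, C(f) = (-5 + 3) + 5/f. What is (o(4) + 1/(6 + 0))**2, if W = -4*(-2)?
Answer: 9025/576 ≈ 15.668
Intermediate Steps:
W = 8
C(f) = -2 + 5/f
o(K) = -33/8 (o(K) = (-2 + 5/8)*3 = -11/8*3 = -33/8)
(o(4) + 1/(6 + 0))**2 = (-33/8 + 1/(6 + 0))**2 = (-33/8 + 1/6)**2 = (-95/24)**2 = 9025/576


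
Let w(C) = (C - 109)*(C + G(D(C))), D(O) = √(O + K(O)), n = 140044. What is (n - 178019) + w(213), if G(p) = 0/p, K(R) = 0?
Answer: -15823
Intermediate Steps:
D(O) = √O (D(O) = √(O + 0) = √O)
G(p) = 0
w(C) = C*(-109 + C) (w(C) = (C - 109)*(C + 0) = (-109 + C)*C = C*(-109 + C))
(n - 178019) + w(213) = (140044 - 178019) + 213*(-109 + 213) = -37975 + 213*104 = -37975 + 22152 = -15823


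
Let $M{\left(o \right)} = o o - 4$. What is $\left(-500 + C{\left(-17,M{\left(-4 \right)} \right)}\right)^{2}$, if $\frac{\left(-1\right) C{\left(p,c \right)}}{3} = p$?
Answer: $201601$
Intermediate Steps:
$M{\left(o \right)} = -4 + o^{2}$ ($M{\left(o \right)} = o^{2} - 4 = -4 + o^{2}$)
$C{\left(p,c \right)} = - 3 p$
$\left(-500 + C{\left(-17,M{\left(-4 \right)} \right)}\right)^{2} = \left(-500 - -51\right)^{2} = \left(-500 + 51\right)^{2} = \left(-449\right)^{2} = 201601$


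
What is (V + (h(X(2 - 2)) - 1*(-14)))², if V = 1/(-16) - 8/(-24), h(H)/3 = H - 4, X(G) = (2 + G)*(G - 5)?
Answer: 1771561/2304 ≈ 768.91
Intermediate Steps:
X(G) = (-5 + G)*(2 + G) (X(G) = (2 + G)*(-5 + G) = (-5 + G)*(2 + G))
h(H) = -12 + 3*H (h(H) = 3*(H - 4) = 3*(-4 + H) = -12 + 3*H)
V = 13/48 (V = 1*(-1/16) - 8*(-1/24) = -1/16 + ⅓ = 13/48 ≈ 0.27083)
(V + (h(X(2 - 2)) - 1*(-14)))² = (13/48 + ((-12 + 3*(-10 + (2 - 2)² - 3*(2 - 2))) - 1*(-14)))² = (13/48 + ((-12 + 3*(-10 + 0² - 3*0)) + 14))² = (13/48 + ((-12 + 3*(-10 + 0 + 0)) + 14))² = (13/48 + ((-12 + 3*(-10)) + 14))² = (13/48 + ((-12 - 30) + 14))² = (13/48 + (-42 + 14))² = (13/48 - 28)² = (-1331/48)² = 1771561/2304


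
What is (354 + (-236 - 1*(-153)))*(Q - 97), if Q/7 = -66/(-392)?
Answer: -727093/28 ≈ -25968.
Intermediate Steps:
Q = 33/28 (Q = 7*(-66/(-392)) = 7*(-66*(-1/392)) = 7*(33/196) = 33/28 ≈ 1.1786)
(354 + (-236 - 1*(-153)))*(Q - 97) = (354 + (-236 - 1*(-153)))*(33/28 - 97) = (354 + (-236 + 153))*(-2683/28) = (354 - 83)*(-2683/28) = 271*(-2683/28) = -727093/28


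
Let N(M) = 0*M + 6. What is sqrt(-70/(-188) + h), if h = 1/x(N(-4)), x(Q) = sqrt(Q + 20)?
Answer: sqrt(556010 + 57434*sqrt(26))/1222 ≈ 0.75396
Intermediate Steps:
N(M) = 6 (N(M) = 0 + 6 = 6)
x(Q) = sqrt(20 + Q)
h = sqrt(26)/26 (h = 1/(sqrt(20 + 6)) = 1/(sqrt(26)) = sqrt(26)/26 ≈ 0.19612)
sqrt(-70/(-188) + h) = sqrt(-70/(-188) + sqrt(26)/26) = sqrt(-70*(-1/188) + sqrt(26)/26) = sqrt(35/94 + sqrt(26)/26)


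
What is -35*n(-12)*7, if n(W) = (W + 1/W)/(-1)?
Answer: -35525/12 ≈ -2960.4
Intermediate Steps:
n(W) = -W - 1/W (n(W) = (W + 1/W)*(-1) = -W - 1/W)
-35*n(-12)*7 = -35*(-1*(-12) - 1/(-12))*7 = -35*(12 - 1*(-1/12))*7 = -35*(12 + 1/12)*7 = -35*145/12*7 = -5075/12*7 = -35525/12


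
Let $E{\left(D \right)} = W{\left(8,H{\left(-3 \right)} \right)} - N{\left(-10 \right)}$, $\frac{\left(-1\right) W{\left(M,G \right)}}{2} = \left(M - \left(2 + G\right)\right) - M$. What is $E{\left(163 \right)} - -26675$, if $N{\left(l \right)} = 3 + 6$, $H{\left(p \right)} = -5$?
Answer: $26660$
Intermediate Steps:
$N{\left(l \right)} = 9$
$W{\left(M,G \right)} = 4 + 2 G$ ($W{\left(M,G \right)} = - 2 \left(\left(M - \left(2 + G\right)\right) - M\right) = - 2 \left(\left(-2 + M - G\right) - M\right) = - 2 \left(-2 - G\right) = 4 + 2 G$)
$E{\left(D \right)} = -15$ ($E{\left(D \right)} = \left(4 + 2 \left(-5\right)\right) - 9 = \left(4 - 10\right) - 9 = -6 - 9 = -15$)
$E{\left(163 \right)} - -26675 = -15 - -26675 = -15 + 26675 = 26660$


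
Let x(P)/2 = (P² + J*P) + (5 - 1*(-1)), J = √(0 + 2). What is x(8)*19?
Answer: 2660 + 304*√2 ≈ 3089.9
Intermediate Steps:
J = √2 ≈ 1.4142
x(P) = 12 + 2*P² + 2*P*√2 (x(P) = 2*((P² + √2*P) + (5 - 1*(-1))) = 2*((P² + P*√2) + (5 + 1)) = 2*((P² + P*√2) + 6) = 2*(6 + P² + P*√2) = 12 + 2*P² + 2*P*√2)
x(8)*19 = (12 + 2*8² + 2*8*√2)*19 = (12 + 2*64 + 16*√2)*19 = (12 + 128 + 16*√2)*19 = (140 + 16*√2)*19 = 2660 + 304*√2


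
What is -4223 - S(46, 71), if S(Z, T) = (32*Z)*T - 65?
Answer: -108670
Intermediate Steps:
S(Z, T) = -65 + 32*T*Z (S(Z, T) = 32*T*Z - 65 = -65 + 32*T*Z)
-4223 - S(46, 71) = -4223 - (-65 + 32*71*46) = -4223 - (-65 + 104512) = -4223 - 1*104447 = -4223 - 104447 = -108670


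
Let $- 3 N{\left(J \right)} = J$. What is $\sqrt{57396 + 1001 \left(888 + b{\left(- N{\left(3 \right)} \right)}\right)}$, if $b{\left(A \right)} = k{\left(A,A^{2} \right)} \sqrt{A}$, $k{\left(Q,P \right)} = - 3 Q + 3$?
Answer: $2 \sqrt{236571} \approx 972.77$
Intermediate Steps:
$N{\left(J \right)} = - \frac{J}{3}$
$k{\left(Q,P \right)} = 3 - 3 Q$
$b{\left(A \right)} = \sqrt{A} \left(3 - 3 A\right)$ ($b{\left(A \right)} = \left(3 - 3 A\right) \sqrt{A} = \sqrt{A} \left(3 - 3 A\right)$)
$\sqrt{57396 + 1001 \left(888 + b{\left(- N{\left(3 \right)} \right)}\right)} = \sqrt{57396 + 1001 \left(888 + 3 \sqrt{- \frac{\left(-1\right) 3}{3}} \left(1 - - \frac{\left(-1\right) 3}{3}\right)\right)} = \sqrt{57396 + 1001 \left(888 + 3 \sqrt{\left(-1\right) \left(-1\right)} \left(1 - \left(-1\right) \left(-1\right)\right)\right)} = \sqrt{57396 + 1001 \left(888 + 3 \sqrt{1} \left(1 - 1\right)\right)} = \sqrt{57396 + 1001 \left(888 + 3 \cdot 1 \left(1 - 1\right)\right)} = \sqrt{57396 + 1001 \left(888 + 3 \cdot 1 \cdot 0\right)} = \sqrt{57396 + 1001 \left(888 + 0\right)} = \sqrt{57396 + 1001 \cdot 888} = \sqrt{57396 + 888888} = \sqrt{946284} = 2 \sqrt{236571}$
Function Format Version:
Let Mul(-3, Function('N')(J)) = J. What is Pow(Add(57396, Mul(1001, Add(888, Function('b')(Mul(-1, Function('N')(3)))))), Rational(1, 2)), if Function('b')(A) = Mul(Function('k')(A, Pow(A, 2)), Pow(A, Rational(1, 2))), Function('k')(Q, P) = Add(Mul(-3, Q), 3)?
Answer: Mul(2, Pow(236571, Rational(1, 2))) ≈ 972.77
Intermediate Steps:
Function('N')(J) = Mul(Rational(-1, 3), J)
Function('k')(Q, P) = Add(3, Mul(-3, Q))
Function('b')(A) = Mul(Pow(A, Rational(1, 2)), Add(3, Mul(-3, A))) (Function('b')(A) = Mul(Add(3, Mul(-3, A)), Pow(A, Rational(1, 2))) = Mul(Pow(A, Rational(1, 2)), Add(3, Mul(-3, A))))
Pow(Add(57396, Mul(1001, Add(888, Function('b')(Mul(-1, Function('N')(3)))))), Rational(1, 2)) = Pow(Add(57396, Mul(1001, Add(888, Mul(3, Pow(Mul(-1, Mul(Rational(-1, 3), 3)), Rational(1, 2)), Add(1, Mul(-1, Mul(-1, Mul(Rational(-1, 3), 3)))))))), Rational(1, 2)) = Pow(Add(57396, Mul(1001, Add(888, Mul(3, Pow(Mul(-1, -1), Rational(1, 2)), Add(1, Mul(-1, Mul(-1, -1))))))), Rational(1, 2)) = Pow(Add(57396, Mul(1001, Add(888, Mul(3, Pow(1, Rational(1, 2)), Add(1, Mul(-1, 1)))))), Rational(1, 2)) = Pow(Add(57396, Mul(1001, Add(888, Mul(3, 1, Add(1, -1))))), Rational(1, 2)) = Pow(Add(57396, Mul(1001, Add(888, Mul(3, 1, 0)))), Rational(1, 2)) = Pow(Add(57396, Mul(1001, Add(888, 0))), Rational(1, 2)) = Pow(Add(57396, Mul(1001, 888)), Rational(1, 2)) = Pow(Add(57396, 888888), Rational(1, 2)) = Pow(946284, Rational(1, 2)) = Mul(2, Pow(236571, Rational(1, 2)))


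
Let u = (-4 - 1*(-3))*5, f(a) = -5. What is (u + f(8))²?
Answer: 100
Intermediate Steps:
u = -5 (u = (-4 + 3)*5 = -1*5 = -5)
(u + f(8))² = (-5 - 5)² = (-10)² = 100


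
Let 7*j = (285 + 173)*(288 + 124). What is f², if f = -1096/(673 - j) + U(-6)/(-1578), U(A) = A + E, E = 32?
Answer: 13405871928409/21072634800147225 ≈ 0.00063617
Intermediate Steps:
U(A) = 32 + A (U(A) = A + 32 = 32 + A)
j = 188696/7 (j = ((285 + 173)*(288 + 124))/7 = (458*412)/7 = (⅐)*188696 = 188696/7 ≈ 26957.)
f = 3661403/145164165 (f = -1096/(673 - 1*188696/7) + (32 - 6)/(-1578) = -1096/(673 - 188696/7) + 26*(-1/1578) = -1096/(-183985/7) - 13/789 = -1096*(-7/183985) - 13/789 = 7672/183985 - 13/789 = 3661403/145164165 ≈ 0.025223)
f² = (3661403/145164165)² = 13405871928409/21072634800147225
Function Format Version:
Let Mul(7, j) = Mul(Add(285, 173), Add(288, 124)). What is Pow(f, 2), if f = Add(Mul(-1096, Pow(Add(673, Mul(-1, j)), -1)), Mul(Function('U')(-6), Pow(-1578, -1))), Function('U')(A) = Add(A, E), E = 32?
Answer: Rational(13405871928409, 21072634800147225) ≈ 0.00063617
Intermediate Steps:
Function('U')(A) = Add(32, A) (Function('U')(A) = Add(A, 32) = Add(32, A))
j = Rational(188696, 7) (j = Mul(Rational(1, 7), Mul(Add(285, 173), Add(288, 124))) = Mul(Rational(1, 7), Mul(458, 412)) = Mul(Rational(1, 7), 188696) = Rational(188696, 7) ≈ 26957.)
f = Rational(3661403, 145164165) (f = Add(Mul(-1096, Pow(Add(673, Mul(-1, Rational(188696, 7))), -1)), Mul(Add(32, -6), Pow(-1578, -1))) = Add(Mul(-1096, Pow(Add(673, Rational(-188696, 7)), -1)), Mul(26, Rational(-1, 1578))) = Add(Mul(-1096, Pow(Rational(-183985, 7), -1)), Rational(-13, 789)) = Add(Mul(-1096, Rational(-7, 183985)), Rational(-13, 789)) = Add(Rational(7672, 183985), Rational(-13, 789)) = Rational(3661403, 145164165) ≈ 0.025223)
Pow(f, 2) = Pow(Rational(3661403, 145164165), 2) = Rational(13405871928409, 21072634800147225)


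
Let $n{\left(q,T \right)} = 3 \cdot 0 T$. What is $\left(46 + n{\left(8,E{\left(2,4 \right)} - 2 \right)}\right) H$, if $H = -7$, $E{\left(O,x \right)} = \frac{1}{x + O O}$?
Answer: $-322$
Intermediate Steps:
$E{\left(O,x \right)} = \frac{1}{x + O^{2}}$
$n{\left(q,T \right)} = 0$ ($n{\left(q,T \right)} = 0 T = 0$)
$\left(46 + n{\left(8,E{\left(2,4 \right)} - 2 \right)}\right) H = \left(46 + 0\right) \left(-7\right) = 46 \left(-7\right) = -322$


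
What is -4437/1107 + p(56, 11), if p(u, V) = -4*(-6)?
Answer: 2459/123 ≈ 19.992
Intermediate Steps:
p(u, V) = 24
-4437/1107 + p(56, 11) = -4437/1107 + 24 = -1*493/123 + 24 = -493/123 + 24 = 2459/123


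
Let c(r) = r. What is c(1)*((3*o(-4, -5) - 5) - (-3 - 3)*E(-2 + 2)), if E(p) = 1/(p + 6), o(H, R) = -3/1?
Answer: -13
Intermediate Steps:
o(H, R) = -3 (o(H, R) = -3*1 = -3)
E(p) = 1/(6 + p)
c(1)*((3*o(-4, -5) - 5) - (-3 - 3)*E(-2 + 2)) = 1*((3*(-3) - 5) - (-3 - 3)/(6 + (-2 + 2))) = 1*((-9 - 5) - (-6)/(6 + 0)) = 1*(-14 - (-6)/6) = 1*(-14 - 1*(-1)) = 1*(-14 + 1) = 1*(-13) = -13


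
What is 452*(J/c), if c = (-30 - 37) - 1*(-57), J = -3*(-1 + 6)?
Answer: 678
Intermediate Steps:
J = -15 (J = -3*5 = -15)
c = -10 (c = -67 + 57 = -10)
452*(J/c) = 452*(-15/(-10)) = 452*(-15*(-1/10)) = 452*(3/2) = 678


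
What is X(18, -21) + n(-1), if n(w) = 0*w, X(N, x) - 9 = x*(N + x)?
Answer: 72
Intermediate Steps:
X(N, x) = 9 + x*(N + x)
n(w) = 0
X(18, -21) + n(-1) = (9 + (-21)² + 18*(-21)) + 0 = (9 + 441 - 378) + 0 = 72 + 0 = 72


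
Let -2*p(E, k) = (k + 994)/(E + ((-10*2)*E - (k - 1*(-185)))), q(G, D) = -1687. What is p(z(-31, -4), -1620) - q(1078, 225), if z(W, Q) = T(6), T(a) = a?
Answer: 2228840/1321 ≈ 1687.2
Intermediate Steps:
z(W, Q) = 6
p(E, k) = -(994 + k)/(2*(-185 - k - 19*E)) (p(E, k) = -(k + 994)/(2*(E + ((-10*2)*E - (k - 1*(-185))))) = -(994 + k)/(2*(E + (-20*E - (k + 185)))) = -(994 + k)/(2*(E + (-20*E - (185 + k)))) = -(994 + k)/(2*(E + (-20*E + (-185 - k)))) = -(994 + k)/(2*(E + (-185 - k - 20*E))) = -(994 + k)/(2*(-185 - k - 19*E)))
p(z(-31, -4), -1620) - q(1078, 225) = (994 - 1620)/(2*(185 - 1620 + 19*6)) - 1*(-1687) = (½)*(-626)/(185 - 1620 + 114) + 1687 = (½)*(-626)/(-1321) + 1687 = (½)*(-1/1321)*(-626) + 1687 = 313/1321 + 1687 = 2228840/1321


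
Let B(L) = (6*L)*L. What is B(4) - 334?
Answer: -238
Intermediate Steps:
B(L) = 6*L²
B(4) - 334 = 6*4² - 334 = 6*16 - 334 = 96 - 334 = -238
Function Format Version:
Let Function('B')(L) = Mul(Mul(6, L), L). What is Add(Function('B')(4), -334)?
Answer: -238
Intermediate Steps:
Function('B')(L) = Mul(6, Pow(L, 2))
Add(Function('B')(4), -334) = Add(Mul(6, Pow(4, 2)), -334) = Add(Mul(6, 16), -334) = Add(96, -334) = -238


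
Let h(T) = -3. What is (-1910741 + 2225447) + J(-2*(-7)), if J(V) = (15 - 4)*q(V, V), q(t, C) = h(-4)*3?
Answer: 314607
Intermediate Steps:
q(t, C) = -9 (q(t, C) = -3*3 = -9)
J(V) = -99 (J(V) = (15 - 4)*(-9) = 11*(-9) = -99)
(-1910741 + 2225447) + J(-2*(-7)) = (-1910741 + 2225447) - 99 = 314706 - 99 = 314607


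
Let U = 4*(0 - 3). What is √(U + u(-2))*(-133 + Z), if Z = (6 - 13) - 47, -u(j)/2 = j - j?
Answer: -374*I*√3 ≈ -647.79*I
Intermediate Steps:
u(j) = 0 (u(j) = -2*(j - j) = -2*0 = 0)
Z = -54 (Z = -7 - 47 = -54)
U = -12 (U = 4*(-3) = -12)
√(U + u(-2))*(-133 + Z) = √(-12 + 0)*(-133 - 54) = √(-12)*(-187) = (2*I*√3)*(-187) = -374*I*√3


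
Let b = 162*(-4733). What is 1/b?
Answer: -1/766746 ≈ -1.3042e-6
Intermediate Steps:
b = -766746
1/b = 1/(-766746) = -1/766746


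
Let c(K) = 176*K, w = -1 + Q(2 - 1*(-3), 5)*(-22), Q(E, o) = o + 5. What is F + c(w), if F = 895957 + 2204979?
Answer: 3062040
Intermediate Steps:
Q(E, o) = 5 + o
w = -221 (w = -1 + (5 + 5)*(-22) = -1 + 10*(-22) = -1 - 220 = -221)
F = 3100936
F + c(w) = 3100936 + 176*(-221) = 3100936 - 38896 = 3062040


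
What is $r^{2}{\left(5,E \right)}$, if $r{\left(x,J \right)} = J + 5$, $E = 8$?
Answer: $169$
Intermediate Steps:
$r{\left(x,J \right)} = 5 + J$
$r^{2}{\left(5,E \right)} = \left(5 + 8\right)^{2} = 13^{2} = 169$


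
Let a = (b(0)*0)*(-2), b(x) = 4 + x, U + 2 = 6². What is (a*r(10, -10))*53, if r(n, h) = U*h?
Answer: 0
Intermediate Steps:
U = 34 (U = -2 + 6² = -2 + 36 = 34)
r(n, h) = 34*h
a = 0 (a = ((4 + 0)*0)*(-2) = (4*0)*(-2) = 0*(-2) = 0)
(a*r(10, -10))*53 = (0*(34*(-10)))*53 = (0*(-340))*53 = 0*53 = 0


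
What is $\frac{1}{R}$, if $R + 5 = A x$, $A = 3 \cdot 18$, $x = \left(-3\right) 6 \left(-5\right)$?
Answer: $\frac{1}{4855} \approx 0.00020597$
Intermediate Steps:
$x = 90$ ($x = \left(-18\right) \left(-5\right) = 90$)
$A = 54$
$R = 4855$ ($R = -5 + 54 \cdot 90 = -5 + 4860 = 4855$)
$\frac{1}{R} = \frac{1}{4855}$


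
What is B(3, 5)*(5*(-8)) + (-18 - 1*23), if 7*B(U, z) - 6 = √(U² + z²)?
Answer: -527/7 - 40*√34/7 ≈ -108.61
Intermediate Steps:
B(U, z) = 6/7 + √(U² + z²)/7
B(3, 5)*(5*(-8)) + (-18 - 1*23) = (6/7 + √(3² + 5²)/7)*(5*(-8)) + (-18 - 1*23) = (6/7 + √(9 + 25)/7)*(-40) + (-18 - 23) = (6/7 + √34/7)*(-40) - 41 = (-240/7 - 40*√34/7) - 41 = -527/7 - 40*√34/7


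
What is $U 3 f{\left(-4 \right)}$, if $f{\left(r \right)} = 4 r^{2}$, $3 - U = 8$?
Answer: $-960$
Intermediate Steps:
$U = -5$ ($U = 3 - 8 = -5$)
$U 3 f{\left(-4 \right)} = \left(-5\right) 3 \cdot 4 \left(-4\right)^{2} = - 15 \cdot 4 \cdot 16 = \left(-15\right) 64 = -960$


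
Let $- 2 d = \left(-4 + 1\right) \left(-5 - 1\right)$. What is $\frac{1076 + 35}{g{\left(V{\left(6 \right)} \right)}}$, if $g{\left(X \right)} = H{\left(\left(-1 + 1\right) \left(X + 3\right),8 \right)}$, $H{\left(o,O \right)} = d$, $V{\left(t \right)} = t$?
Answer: $- \frac{1111}{9} \approx -123.44$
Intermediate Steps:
$d = -9$ ($d = - \frac{\left(-4 + 1\right) \left(-5 - 1\right)}{2} = - \frac{\left(-3\right) \left(-6\right)}{2} = \left(- \frac{1}{2}\right) 18 = -9$)
$H{\left(o,O \right)} = -9$
$g{\left(X \right)} = -9$
$\frac{1076 + 35}{g{\left(V{\left(6 \right)} \right)}} = \frac{1076 + 35}{-9} = 1111 \left(- \frac{1}{9}\right) = - \frac{1111}{9}$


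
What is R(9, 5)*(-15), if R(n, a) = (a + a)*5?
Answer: -750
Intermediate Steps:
R(n, a) = 10*a (R(n, a) = (2*a)*5 = 10*a)
R(9, 5)*(-15) = (10*5)*(-15) = 50*(-15) = -750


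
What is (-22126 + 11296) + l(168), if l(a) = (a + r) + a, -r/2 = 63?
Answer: -10620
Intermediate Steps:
r = -126 (r = -2*63 = -126)
l(a) = -126 + 2*a (l(a) = (a - 126) + a = (-126 + a) + a = -126 + 2*a)
(-22126 + 11296) + l(168) = (-22126 + 11296) + (-126 + 2*168) = -10830 + (-126 + 336) = -10830 + 210 = -10620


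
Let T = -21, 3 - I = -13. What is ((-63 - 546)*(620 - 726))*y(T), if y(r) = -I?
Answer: -1032864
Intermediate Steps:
I = 16 (I = 3 - 1*(-13) = 3 + 13 = 16)
y(r) = -16 (y(r) = -1*16 = -16)
((-63 - 546)*(620 - 726))*y(T) = ((-63 - 546)*(620 - 726))*(-16) = -609*(-106)*(-16) = 64554*(-16) = -1032864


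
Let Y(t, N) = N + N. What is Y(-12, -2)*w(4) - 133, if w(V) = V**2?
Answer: -197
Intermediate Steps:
Y(t, N) = 2*N
Y(-12, -2)*w(4) - 133 = (2*(-2))*4**2 - 133 = -4*16 - 133 = -64 - 133 = -197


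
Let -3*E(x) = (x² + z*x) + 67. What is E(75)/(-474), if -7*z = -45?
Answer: 43219/9954 ≈ 4.3419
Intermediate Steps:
z = 45/7 (z = -⅐*(-45) = 45/7 ≈ 6.4286)
E(x) = -67/3 - 15*x/7 - x²/3 (E(x) = -((x² + 45*x/7) + 67)/3 = -(67 + x² + 45*x/7)/3 = -67/3 - 15*x/7 - x²/3)
E(75)/(-474) = (-67/3 - 15/7*75 - ⅓*75²)/(-474) = -(-67/3 - 1125/7 - ⅓*5625)/474 = -(-67/3 - 1125/7 - 1875)/474 = -1/474*(-43219/21) = 43219/9954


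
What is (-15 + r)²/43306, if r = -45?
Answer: 1800/21653 ≈ 0.083129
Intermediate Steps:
(-15 + r)²/43306 = (-15 - 45)²/43306 = (-60)²*(1/43306) = 3600*(1/43306) = 1800/21653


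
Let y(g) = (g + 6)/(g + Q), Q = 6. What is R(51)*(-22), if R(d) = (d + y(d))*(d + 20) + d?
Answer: -82346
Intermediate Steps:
y(g) = 1 (y(g) = (g + 6)/(g + 6) = (6 + g)/(6 + g) = 1)
R(d) = d + (1 + d)*(20 + d) (R(d) = (d + 1)*(d + 20) + d = (1 + d)*(20 + d) + d = d + (1 + d)*(20 + d))
R(51)*(-22) = (20 + 51**2 + 22*51)*(-22) = (20 + 2601 + 1122)*(-22) = 3743*(-22) = -82346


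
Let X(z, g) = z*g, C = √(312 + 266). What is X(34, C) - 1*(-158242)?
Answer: 158242 + 578*√2 ≈ 1.5906e+5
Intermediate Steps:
C = 17*√2 (C = √578 = 17*√2 ≈ 24.042)
X(z, g) = g*z
X(34, C) - 1*(-158242) = (17*√2)*34 - 1*(-158242) = 578*√2 + 158242 = 158242 + 578*√2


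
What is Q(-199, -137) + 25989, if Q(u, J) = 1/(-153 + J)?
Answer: 7536809/290 ≈ 25989.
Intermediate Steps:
Q(-199, -137) + 25989 = 1/(-153 - 137) + 25989 = 1/(-290) + 25989 = -1/290 + 25989 = 7536809/290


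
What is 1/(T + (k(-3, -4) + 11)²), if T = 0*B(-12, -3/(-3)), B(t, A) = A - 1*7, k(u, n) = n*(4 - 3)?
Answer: 1/49 ≈ 0.020408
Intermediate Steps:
k(u, n) = n (k(u, n) = n*1 = n)
B(t, A) = -7 + A (B(t, A) = A - 7 = -7 + A)
T = 0 (T = 0*(-7 - 3/(-3)) = 0*(-7 - 3*(-⅓)) = 0*(-7 + 1) = 0*(-6) = 0)
1/(T + (k(-3, -4) + 11)²) = 1/(0 + (-4 + 11)²) = 1/(0 + 7²) = 1/(0 + 49) = 1/49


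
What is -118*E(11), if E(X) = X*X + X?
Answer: -15576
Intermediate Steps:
E(X) = X + X**2 (E(X) = X**2 + X = X + X**2)
-118*E(11) = -1298*(1 + 11) = -1298*12 = -118*132 = -15576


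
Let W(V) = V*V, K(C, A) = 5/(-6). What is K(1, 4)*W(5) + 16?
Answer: -29/6 ≈ -4.8333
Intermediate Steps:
K(C, A) = -⅚ (K(C, A) = 5*(-⅙) = -⅚)
W(V) = V²
K(1, 4)*W(5) + 16 = -⅚*5² + 16 = -⅚*25 + 16 = -125/6 + 16 = -29/6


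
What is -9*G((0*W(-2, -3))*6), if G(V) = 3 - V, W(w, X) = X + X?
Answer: -27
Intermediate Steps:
W(w, X) = 2*X
-9*G((0*W(-2, -3))*6) = -9*(3 - 0*(2*(-3))*6) = -9*(3 - 0*(-6)*6) = -9*(3 - 0*6) = -9*(3 - 1*0) = -9*(3 + 0) = -9*3 = -27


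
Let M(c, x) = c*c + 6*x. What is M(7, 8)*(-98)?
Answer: -9506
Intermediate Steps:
M(c, x) = c² + 6*x
M(7, 8)*(-98) = (7² + 6*8)*(-98) = (49 + 48)*(-98) = 97*(-98) = -9506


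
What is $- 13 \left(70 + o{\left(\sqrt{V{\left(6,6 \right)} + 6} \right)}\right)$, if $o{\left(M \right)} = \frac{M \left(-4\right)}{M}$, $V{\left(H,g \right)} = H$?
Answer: $-858$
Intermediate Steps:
$o{\left(M \right)} = -4$ ($o{\left(M \right)} = \frac{\left(-4\right) M}{M} = -4$)
$- 13 \left(70 + o{\left(\sqrt{V{\left(6,6 \right)} + 6} \right)}\right) = - 13 \left(70 - 4\right) = \left(-13\right) 66 = -858$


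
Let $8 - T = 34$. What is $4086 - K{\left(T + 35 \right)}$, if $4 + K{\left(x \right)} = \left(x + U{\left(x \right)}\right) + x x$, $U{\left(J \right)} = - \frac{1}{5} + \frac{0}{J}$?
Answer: $\frac{20001}{5} \approx 4000.2$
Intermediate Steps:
$T = -26$ ($T = 8 - 34 = -26$)
$U{\left(J \right)} = - \frac{1}{5}$ ($U{\left(J \right)} = \left(-1\right) \frac{1}{5} + 0 = - \frac{1}{5} + 0 = - \frac{1}{5}$)
$K{\left(x \right)} = - \frac{21}{5} + x + x^{2}$ ($K{\left(x \right)} = -4 + \left(\left(x - \frac{1}{5}\right) + x x\right) = -4 + \left(\left(- \frac{1}{5} + x\right) + x^{2}\right) = -4 + \left(- \frac{1}{5} + x + x^{2}\right) = - \frac{21}{5} + x + x^{2}$)
$4086 - K{\left(T + 35 \right)} = 4086 - \left(- \frac{21}{5} + \left(-26 + 35\right) + \left(-26 + 35\right)^{2}\right) = 4086 - \left(- \frac{21}{5} + 9 + 9^{2}\right) = 4086 - \left(- \frac{21}{5} + 9 + 81\right) = 4086 - \frac{429}{5} = \frac{20001}{5}$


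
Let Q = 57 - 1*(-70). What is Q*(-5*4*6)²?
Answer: 1828800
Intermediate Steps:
Q = 127 (Q = 57 + 70 = 127)
Q*(-5*4*6)² = 127*(-5*4*6)² = 127*(-20*6)² = 127*(-120)² = 127*14400 = 1828800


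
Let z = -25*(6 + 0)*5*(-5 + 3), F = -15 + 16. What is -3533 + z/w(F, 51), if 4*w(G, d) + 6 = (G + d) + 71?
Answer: -135787/39 ≈ -3481.7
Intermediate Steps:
F = 1
w(G, d) = 65/4 + G/4 + d/4 (w(G, d) = -3/2 + ((G + d) + 71)/4 = -3/2 + (71 + G + d)/4 = -3/2 + (71/4 + G/4 + d/4) = 65/4 + G/4 + d/4)
z = 1500 (z = -25*6*5*(-2) = -750*(-2) = -25*(-60) = 1500)
-3533 + z/w(F, 51) = -3533 + 1500/(65/4 + (¼)*1 + (¼)*51) = -3533 + 1500/(65/4 + ¼ + 51/4) = -3533 + 1500/(117/4) = -3533 + 1500*(4/117) = -3533 + 2000/39 = -135787/39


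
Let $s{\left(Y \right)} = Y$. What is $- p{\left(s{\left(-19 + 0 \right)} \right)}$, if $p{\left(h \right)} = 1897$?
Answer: $-1897$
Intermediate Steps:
$- p{\left(s{\left(-19 + 0 \right)} \right)} = \left(-1\right) 1897 = -1897$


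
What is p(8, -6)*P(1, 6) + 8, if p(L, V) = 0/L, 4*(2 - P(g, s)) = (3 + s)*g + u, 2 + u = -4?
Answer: 8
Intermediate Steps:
u = -6 (u = -2 - 4 = -6)
P(g, s) = 7/2 - g*(3 + s)/4 (P(g, s) = 2 - ((3 + s)*g - 6)/4 = 2 - (g*(3 + s) - 6)/4 = 2 - (-6 + g*(3 + s))/4 = 2 + (3/2 - g*(3 + s)/4) = 7/2 - g*(3 + s)/4)
p(L, V) = 0
p(8, -6)*P(1, 6) + 8 = 0*(7/2 - 3/4*1 - 1/4*1*6) + 8 = 0*(7/2 - 3/4 - 3/2) + 8 = 0*(5/4) + 8 = 0 + 8 = 8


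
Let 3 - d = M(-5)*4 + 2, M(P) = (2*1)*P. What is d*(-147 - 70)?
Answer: -8897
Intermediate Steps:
M(P) = 2*P
d = 41 (d = 3 - ((2*(-5))*4 + 2) = 3 - (-10*4 + 2) = 3 - (-40 + 2) = 3 - 1*(-38) = 3 + 38 = 41)
d*(-147 - 70) = 41*(-147 - 70) = 41*(-217) = -8897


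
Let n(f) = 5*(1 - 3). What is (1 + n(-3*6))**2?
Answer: 81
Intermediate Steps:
n(f) = -10 (n(f) = 5*(-2) = -10)
(1 + n(-3*6))**2 = (1 - 10)**2 = (-9)**2 = 81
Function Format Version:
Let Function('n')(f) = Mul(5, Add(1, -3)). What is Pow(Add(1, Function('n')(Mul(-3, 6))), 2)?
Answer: 81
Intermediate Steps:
Function('n')(f) = -10 (Function('n')(f) = Mul(5, -2) = -10)
Pow(Add(1, Function('n')(Mul(-3, 6))), 2) = Pow(Add(1, -10), 2) = Pow(-9, 2) = 81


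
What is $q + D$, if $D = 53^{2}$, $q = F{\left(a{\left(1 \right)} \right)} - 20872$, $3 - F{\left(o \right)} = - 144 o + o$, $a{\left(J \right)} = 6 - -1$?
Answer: $-17059$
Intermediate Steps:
$a{\left(J \right)} = 7$ ($a{\left(J \right)} = 6 + 1 = 7$)
$F{\left(o \right)} = 3 + 143 o$ ($F{\left(o \right)} = 3 - \left(- 144 o + o\right) = 3 - - 143 o = 3 + 143 o$)
$q = -19868$ ($q = \left(3 + 143 \cdot 7\right) - 20872 = \left(3 + 1001\right) - 20872 = 1004 - 20872 = -19868$)
$D = 2809$
$q + D = -19868 + 2809 = -17059$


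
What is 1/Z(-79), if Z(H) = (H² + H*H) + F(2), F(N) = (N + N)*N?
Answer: 1/12490 ≈ 8.0064e-5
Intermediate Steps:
F(N) = 2*N² (F(N) = (2*N)*N = 2*N²)
Z(H) = 8 + 2*H² (Z(H) = (H² + H*H) + 2*2² = (H² + H²) + 2*4 = 2*H² + 8 = 8 + 2*H²)
1/Z(-79) = 1/(8 + 2*(-79)²) = 1/(8 + 2*6241) = 1/(8 + 12482) = 1/12490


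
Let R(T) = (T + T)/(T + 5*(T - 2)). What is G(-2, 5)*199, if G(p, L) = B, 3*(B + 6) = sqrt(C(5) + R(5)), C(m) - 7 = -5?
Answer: -1194 + 199*sqrt(10)/6 ≈ -1089.1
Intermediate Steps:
C(m) = 2 (C(m) = 7 - 5 = 2)
R(T) = 2*T/(-10 + 6*T) (R(T) = (2*T)/(T + 5*(-2 + T)) = (2*T)/(T + (-10 + 5*T)) = (2*T)/(-10 + 6*T) = 2*T/(-10 + 6*T))
B = -6 + sqrt(10)/6 (B = -6 + sqrt(2 + 5/(-5 + 3*5))/3 = -6 + sqrt(2 + 5/(-5 + 15))/3 = -6 + sqrt(2 + 5/10)/3 = -6 + sqrt(2 + 5*(1/10))/3 = -6 + sqrt(2 + 1/2)/3 = -6 + sqrt(5/2)/3 = -6 + (sqrt(10)/2)/3 = -6 + sqrt(10)/6 ≈ -5.4730)
G(p, L) = -6 + sqrt(10)/6
G(-2, 5)*199 = (-6 + sqrt(10)/6)*199 = -1194 + 199*sqrt(10)/6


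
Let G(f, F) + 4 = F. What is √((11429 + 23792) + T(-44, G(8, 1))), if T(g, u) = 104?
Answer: 15*√157 ≈ 187.95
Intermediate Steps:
G(f, F) = -4 + F
√((11429 + 23792) + T(-44, G(8, 1))) = √((11429 + 23792) + 104) = √(35221 + 104) = √35325 = 15*√157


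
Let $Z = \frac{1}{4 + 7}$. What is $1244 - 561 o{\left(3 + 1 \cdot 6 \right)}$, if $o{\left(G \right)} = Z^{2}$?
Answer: $\frac{13633}{11} \approx 1239.4$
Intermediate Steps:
$Z = \frac{1}{11} \approx 0.090909$
$o{\left(G \right)} = \frac{1}{121}$ ($o{\left(G \right)} = \left(\frac{1}{11}\right)^{2} = \frac{1}{121}$)
$1244 - 561 o{\left(3 + 1 \cdot 6 \right)} = 1244 - \frac{51}{11} = \frac{13633}{11}$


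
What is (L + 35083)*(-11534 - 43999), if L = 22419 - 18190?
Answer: -2183113296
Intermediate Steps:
L = 4229
(L + 35083)*(-11534 - 43999) = (4229 + 35083)*(-11534 - 43999) = 39312*(-55533) = -2183113296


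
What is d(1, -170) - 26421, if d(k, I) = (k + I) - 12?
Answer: -26602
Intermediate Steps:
d(k, I) = -12 + I + k (d(k, I) = (I + k) - 12 = -12 + I + k)
d(1, -170) - 26421 = (-12 - 170 + 1) - 26421 = -181 - 26421 = -26602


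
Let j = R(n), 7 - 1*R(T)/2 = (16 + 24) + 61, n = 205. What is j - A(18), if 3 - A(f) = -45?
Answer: -236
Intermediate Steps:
R(T) = -188 (R(T) = 14 - 2*((16 + 24) + 61) = 14 - 2*(40 + 61) = 14 - 2*101 = 14 - 202 = -188)
A(f) = 48 (A(f) = 3 - 1*(-45) = 3 + 45 = 48)
j = -188
j - A(18) = -188 - 1*48 = -188 - 48 = -236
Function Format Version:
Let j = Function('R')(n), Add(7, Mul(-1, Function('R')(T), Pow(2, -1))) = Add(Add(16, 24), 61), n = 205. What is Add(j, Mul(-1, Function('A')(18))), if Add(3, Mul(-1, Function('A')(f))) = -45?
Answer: -236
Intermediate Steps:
Function('R')(T) = -188 (Function('R')(T) = Add(14, Mul(-2, Add(Add(16, 24), 61))) = Add(14, Mul(-2, Add(40, 61))) = Add(14, Mul(-2, 101)) = Add(14, -202) = -188)
Function('A')(f) = 48 (Function('A')(f) = Add(3, Mul(-1, -45)) = Add(3, 45) = 48)
j = -188
Add(j, Mul(-1, Function('A')(18))) = Add(-188, Mul(-1, 48)) = Add(-188, -48) = -236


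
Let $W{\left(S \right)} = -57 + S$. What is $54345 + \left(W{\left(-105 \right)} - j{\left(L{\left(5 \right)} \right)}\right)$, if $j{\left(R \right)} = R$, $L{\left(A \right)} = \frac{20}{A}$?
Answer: $54179$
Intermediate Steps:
$54345 + \left(W{\left(-105 \right)} - j{\left(L{\left(5 \right)} \right)}\right) = 54345 - \left(162 + \frac{20}{5}\right) = 54345 - \left(162 + 20 \cdot \frac{1}{5}\right) = 54345 - 166 = 54179$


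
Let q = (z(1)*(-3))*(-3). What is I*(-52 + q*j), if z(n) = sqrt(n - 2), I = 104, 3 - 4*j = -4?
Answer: -5408 + 1638*I ≈ -5408.0 + 1638.0*I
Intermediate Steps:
j = 7/4 (j = 3/4 - 1/4*(-4) = 3/4 + 1 = 7/4 ≈ 1.7500)
z(n) = sqrt(-2 + n)
q = 9*I (q = (sqrt(-2 + 1)*(-3))*(-3) = (sqrt(-1)*(-3))*(-3) = (I*(-3))*(-3) = -3*I*(-3) = 9*I ≈ 9.0*I)
I*(-52 + q*j) = 104*(-52 + (9*I)*(7/4)) = 104*(-52 + 63*I/4) = -5408 + 1638*I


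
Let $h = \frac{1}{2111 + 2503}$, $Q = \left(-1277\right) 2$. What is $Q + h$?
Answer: $- \frac{11784155}{4614} \approx -2554.0$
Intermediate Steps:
$Q = -2554$
$h = \frac{1}{4614} \approx 0.00021673$
$Q + h = -2554 + \frac{1}{4614} = - \frac{11784155}{4614}$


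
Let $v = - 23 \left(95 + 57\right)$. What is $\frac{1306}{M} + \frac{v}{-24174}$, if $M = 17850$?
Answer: $\frac{460661}{2115225} \approx 0.21778$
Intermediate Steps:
$v = -3496$ ($v = \left(-23\right) 152 = -3496$)
$\frac{1306}{M} + \frac{v}{-24174} = \frac{1306}{17850} - \frac{3496}{-24174} = 1306 \cdot \frac{1}{17850} - - \frac{1748}{12087} = \frac{653}{8925} + \frac{1748}{12087} = \frac{460661}{2115225}$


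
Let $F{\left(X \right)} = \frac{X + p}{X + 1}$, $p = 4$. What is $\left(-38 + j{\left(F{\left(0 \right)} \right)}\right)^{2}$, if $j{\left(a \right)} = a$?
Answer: $1156$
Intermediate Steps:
$F{\left(X \right)} = \frac{4 + X}{1 + X}$ ($F{\left(X \right)} = \frac{X + 4}{X + 1} = \frac{4 + X}{1 + X}$)
$\left(-38 + j{\left(F{\left(0 \right)} \right)}\right)^{2} = \left(-38 + \frac{4 + 0}{1 + 0}\right)^{2} = \left(-38 + 1^{-1} \cdot 4\right)^{2} = \left(-38 + 1 \cdot 4\right)^{2} = \left(-38 + 4\right)^{2} = \left(-34\right)^{2} = 1156$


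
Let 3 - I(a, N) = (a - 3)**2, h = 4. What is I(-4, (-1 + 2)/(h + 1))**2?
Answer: 2116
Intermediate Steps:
I(a, N) = 3 - (-3 + a)**2 (I(a, N) = 3 - (a - 3)**2 = 3 - (-3 + a)**2)
I(-4, (-1 + 2)/(h + 1))**2 = (3 - (-3 - 4)**2)**2 = (3 - 1*(-7)**2)**2 = (3 - 1*49)**2 = (3 - 49)**2 = (-46)**2 = 2116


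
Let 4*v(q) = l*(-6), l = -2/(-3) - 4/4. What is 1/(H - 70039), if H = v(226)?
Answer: -2/140077 ≈ -1.4278e-5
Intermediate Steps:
l = -⅓ (l = -2*(-⅓) - 4*¼ = ⅔ - 1 = -⅓ ≈ -0.33333)
v(q) = ½ (v(q) = (-⅓*(-6))/4 = (¼)*2 = ½)
H = ½ ≈ 0.50000
1/(H - 70039) = 1/(½ - 70039) = 1/(-140077/2) = -2/140077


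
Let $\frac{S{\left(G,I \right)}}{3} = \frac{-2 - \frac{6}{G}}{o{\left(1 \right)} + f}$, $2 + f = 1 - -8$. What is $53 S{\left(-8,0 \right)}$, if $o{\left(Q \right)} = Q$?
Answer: $- \frac{795}{32} \approx -24.844$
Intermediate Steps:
$f = 7$ ($f = -2 + \left(1 - -8\right) = -2 + \left(1 + 8\right) = -2 + 9 = 7$)
$S{\left(G,I \right)} = - \frac{3}{4} - \frac{9}{4 G}$ ($S{\left(G,I \right)} = 3 \frac{-2 - \frac{6}{G}}{1 + 7} = 3 \frac{-2 - \frac{6}{G}}{8} = 3 \left(-2 - \frac{6}{G}\right) \frac{1}{8} = 3 \left(- \frac{1}{4} - \frac{3}{4 G}\right) = - \frac{3}{4} - \frac{9}{4 G}$)
$53 S{\left(-8,0 \right)} = 53 \frac{3 \left(-3 - -8\right)}{4 \left(-8\right)} = 53 \cdot \frac{3}{4} \left(- \frac{1}{8}\right) \left(-3 + 8\right) = 53 \cdot \frac{3}{4} \left(- \frac{1}{8}\right) 5 = 53 \left(- \frac{15}{32}\right) = - \frac{795}{32}$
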